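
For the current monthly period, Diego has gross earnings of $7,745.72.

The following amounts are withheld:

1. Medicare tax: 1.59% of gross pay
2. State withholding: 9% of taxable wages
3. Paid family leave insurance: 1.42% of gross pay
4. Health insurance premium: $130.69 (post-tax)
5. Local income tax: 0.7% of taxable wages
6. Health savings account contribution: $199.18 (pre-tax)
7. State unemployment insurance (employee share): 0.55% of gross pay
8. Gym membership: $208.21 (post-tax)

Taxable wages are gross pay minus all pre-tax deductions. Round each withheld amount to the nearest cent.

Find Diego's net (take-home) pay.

$6,199.87

Health savings account contribution: $199.18
Taxable wages = $7,745.72 − $199.18 = $7,546.54
State withholding: $7,546.54 × 0.09 = $679.19
Local income tax: $7,546.54 × 0.007 = $52.83
Medicare tax: $7,745.72 × 0.0159 = $123.16
State unemployment insurance (employee share): $7,745.72 × 0.0055 = $42.60
Paid family leave insurance: $7,745.72 × 0.0142 = $109.99
Gym membership: $208.21
Health insurance premium: $130.69
Total deductions = $199.18 + $679.19 + $52.83 + $123.16 + $42.60 + $109.99 + $208.21 + $130.69 = $1,545.85
Net pay = $7,745.72 − $1,545.85 = $6,199.87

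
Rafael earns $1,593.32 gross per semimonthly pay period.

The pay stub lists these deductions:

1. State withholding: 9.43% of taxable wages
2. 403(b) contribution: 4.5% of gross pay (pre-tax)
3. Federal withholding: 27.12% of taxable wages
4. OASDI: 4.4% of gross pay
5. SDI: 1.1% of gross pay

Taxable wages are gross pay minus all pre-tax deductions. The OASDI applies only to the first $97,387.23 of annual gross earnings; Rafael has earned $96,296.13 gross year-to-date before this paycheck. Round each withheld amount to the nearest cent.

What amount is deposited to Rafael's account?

403(b) contribution: $1,593.32 × 0.045 = $71.70
Taxable wages = $1,593.32 − $71.70 = $1,521.62
State withholding: $1,521.62 × 0.0943 = $143.49
Federal withholding: $1,521.62 × 0.2712 = $412.66
OASDI: only $97,387.23 − $96,296.13 = $1,091.10 of this check is subject → $1,091.10 × 0.044 = $48.01
SDI: $1,593.32 × 0.011 = $17.53
Total deductions = $71.70 + $143.49 + $412.66 + $48.01 + $17.53 = $693.39
Net pay = $1,593.32 − $693.39 = $899.93

$899.93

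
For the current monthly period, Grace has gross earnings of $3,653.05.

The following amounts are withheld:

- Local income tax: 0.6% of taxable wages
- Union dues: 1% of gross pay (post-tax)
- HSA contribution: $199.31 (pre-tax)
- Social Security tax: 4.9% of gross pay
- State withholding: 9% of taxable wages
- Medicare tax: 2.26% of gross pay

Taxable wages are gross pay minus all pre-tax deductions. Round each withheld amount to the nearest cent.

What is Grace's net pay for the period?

HSA contribution: $199.31
Taxable wages = $3,653.05 − $199.31 = $3,453.74
State withholding: $3,453.74 × 0.09 = $310.84
Local income tax: $3,453.74 × 0.006 = $20.72
Medicare tax: $3,653.05 × 0.0226 = $82.56
Social Security tax: $3,653.05 × 0.049 = $179.00
Union dues: $3,653.05 × 0.01 = $36.53
Total deductions = $199.31 + $310.84 + $20.72 + $82.56 + $179.00 + $36.53 = $828.96
Net pay = $3,653.05 − $828.96 = $2,824.09

$2,824.09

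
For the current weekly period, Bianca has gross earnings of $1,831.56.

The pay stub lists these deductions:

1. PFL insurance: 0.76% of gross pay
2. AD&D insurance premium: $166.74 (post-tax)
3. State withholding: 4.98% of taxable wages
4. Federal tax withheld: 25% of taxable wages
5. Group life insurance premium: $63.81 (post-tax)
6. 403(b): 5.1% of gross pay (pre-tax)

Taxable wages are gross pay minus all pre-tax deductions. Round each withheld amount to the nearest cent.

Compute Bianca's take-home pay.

$972.58

403(b): $1,831.56 × 0.051 = $93.41
Taxable wages = $1,831.56 − $93.41 = $1,738.15
State withholding: $1,738.15 × 0.0498 = $86.56
Federal tax withheld: $1,738.15 × 0.25 = $434.54
PFL insurance: $1,831.56 × 0.0076 = $13.92
Group life insurance premium: $63.81
AD&D insurance premium: $166.74
Total deductions = $93.41 + $86.56 + $434.54 + $13.92 + $63.81 + $166.74 = $858.98
Net pay = $1,831.56 − $858.98 = $972.58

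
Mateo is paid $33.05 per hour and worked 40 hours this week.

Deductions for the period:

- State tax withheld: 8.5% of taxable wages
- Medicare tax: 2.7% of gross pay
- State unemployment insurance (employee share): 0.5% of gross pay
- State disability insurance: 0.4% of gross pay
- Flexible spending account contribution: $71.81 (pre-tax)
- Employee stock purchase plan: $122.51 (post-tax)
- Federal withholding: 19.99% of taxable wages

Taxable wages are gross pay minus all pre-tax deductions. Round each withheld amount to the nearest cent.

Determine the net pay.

Gross pay: 40 × $33.05 = $1,322.00
Flexible spending account contribution: $71.81
Taxable wages = $1,322.00 − $71.81 = $1,250.19
Federal withholding: $1,250.19 × 0.1999 = $249.91
State tax withheld: $1,250.19 × 0.085 = $106.27
Medicare tax: $1,322.00 × 0.027 = $35.69
State disability insurance: $1,322.00 × 0.004 = $5.29
State unemployment insurance (employee share): $1,322.00 × 0.005 = $6.61
Employee stock purchase plan: $122.51
Total deductions = $71.81 + $249.91 + $106.27 + $35.69 + $5.29 + $6.61 + $122.51 = $598.09
Net pay = $1,322.00 − $598.09 = $723.91

$723.91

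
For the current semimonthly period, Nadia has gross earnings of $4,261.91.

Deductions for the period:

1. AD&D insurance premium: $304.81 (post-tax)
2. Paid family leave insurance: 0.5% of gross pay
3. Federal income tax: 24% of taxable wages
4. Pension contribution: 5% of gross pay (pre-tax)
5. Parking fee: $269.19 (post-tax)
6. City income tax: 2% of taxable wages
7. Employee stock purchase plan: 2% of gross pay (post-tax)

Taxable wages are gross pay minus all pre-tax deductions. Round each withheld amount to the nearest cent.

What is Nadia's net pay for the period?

$2,315.57

Pension contribution: $4,261.91 × 0.05 = $213.10
Taxable wages = $4,261.91 − $213.10 = $4,048.81
Federal income tax: $4,048.81 × 0.24 = $971.71
City income tax: $4,048.81 × 0.02 = $80.98
Paid family leave insurance: $4,261.91 × 0.005 = $21.31
Employee stock purchase plan: $4,261.91 × 0.02 = $85.24
AD&D insurance premium: $304.81
Parking fee: $269.19
Total deductions = $213.10 + $971.71 + $80.98 + $21.31 + $85.24 + $304.81 + $269.19 = $1,946.34
Net pay = $4,261.91 − $1,946.34 = $2,315.57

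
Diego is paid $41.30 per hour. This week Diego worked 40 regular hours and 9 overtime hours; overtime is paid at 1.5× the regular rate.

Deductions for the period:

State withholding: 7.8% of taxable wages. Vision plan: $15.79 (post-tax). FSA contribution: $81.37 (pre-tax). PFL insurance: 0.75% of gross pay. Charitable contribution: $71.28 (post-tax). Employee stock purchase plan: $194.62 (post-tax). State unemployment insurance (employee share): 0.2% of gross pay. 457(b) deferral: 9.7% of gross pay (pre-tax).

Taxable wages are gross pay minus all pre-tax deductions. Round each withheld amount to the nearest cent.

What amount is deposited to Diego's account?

$1,461.89

Regular pay: 40 × $41.30 = $1,652.00
Overtime pay: 9 × $41.30 × 1.5 = $557.55
Gross pay = $1,652.00 + $557.55 = $2,209.55
457(b) deferral: $2,209.55 × 0.097 = $214.33
FSA contribution: $81.37
Pre-tax total = $214.33 + $81.37 = $295.70
Taxable wages = $2,209.55 − $295.70 = $1,913.85
State withholding: $1,913.85 × 0.078 = $149.28
State unemployment insurance (employee share): $2,209.55 × 0.002 = $4.42
PFL insurance: $2,209.55 × 0.0075 = $16.57
Vision plan: $15.79
Charitable contribution: $71.28
Employee stock purchase plan: $194.62
Total deductions = $214.33 + $81.37 + $149.28 + $4.42 + $16.57 + $15.79 + $71.28 + $194.62 = $747.66
Net pay = $2,209.55 − $747.66 = $1,461.89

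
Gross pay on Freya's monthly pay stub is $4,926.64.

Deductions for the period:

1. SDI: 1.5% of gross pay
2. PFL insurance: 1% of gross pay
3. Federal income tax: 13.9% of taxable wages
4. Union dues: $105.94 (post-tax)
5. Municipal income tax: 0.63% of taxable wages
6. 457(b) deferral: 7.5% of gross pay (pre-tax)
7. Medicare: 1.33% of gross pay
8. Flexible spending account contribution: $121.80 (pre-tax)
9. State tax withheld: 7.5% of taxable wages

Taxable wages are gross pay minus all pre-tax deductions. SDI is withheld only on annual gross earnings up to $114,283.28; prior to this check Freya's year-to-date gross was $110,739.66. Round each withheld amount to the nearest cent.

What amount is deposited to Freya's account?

$3,184.36

Flexible spending account contribution: $121.80
457(b) deferral: $4,926.64 × 0.075 = $369.50
Pre-tax total = $121.80 + $369.50 = $491.30
Taxable wages = $4,926.64 − $491.30 = $4,435.34
Federal income tax: $4,435.34 × 0.139 = $616.51
Municipal income tax: $4,435.34 × 0.0063 = $27.94
State tax withheld: $4,435.34 × 0.075 = $332.65
Medicare: $4,926.64 × 0.0133 = $65.52
PFL insurance: $4,926.64 × 0.01 = $49.27
SDI: only $114,283.28 − $110,739.66 = $3,543.62 of this check is subject → $3,543.62 × 0.015 = $53.15
Union dues: $105.94
Total deductions = $121.80 + $369.50 + $616.51 + $27.94 + $332.65 + $65.52 + $49.27 + $53.15 + $105.94 = $1,742.28
Net pay = $4,926.64 − $1,742.28 = $3,184.36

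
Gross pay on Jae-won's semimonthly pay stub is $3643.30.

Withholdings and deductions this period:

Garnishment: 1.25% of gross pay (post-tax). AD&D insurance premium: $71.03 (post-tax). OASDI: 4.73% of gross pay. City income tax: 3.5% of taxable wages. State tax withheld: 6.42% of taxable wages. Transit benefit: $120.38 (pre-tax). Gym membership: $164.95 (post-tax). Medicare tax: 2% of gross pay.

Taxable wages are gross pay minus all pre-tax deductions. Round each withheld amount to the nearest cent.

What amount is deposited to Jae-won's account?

$2646.73

Transit benefit: $120.38
Taxable wages = $3643.30 − $120.38 = $3522.92
City income tax: $3522.92 × 0.035 = $123.30
State tax withheld: $3522.92 × 0.0642 = $226.17
Medicare tax: $3643.30 × 0.02 = $72.87
OASDI: $3643.30 × 0.0473 = $172.33
Garnishment: $3643.30 × 0.0125 = $45.54
AD&D insurance premium: $71.03
Gym membership: $164.95
Total deductions = $120.38 + $123.30 + $226.17 + $72.87 + $172.33 + $45.54 + $71.03 + $164.95 = $996.57
Net pay = $3643.30 − $996.57 = $2646.73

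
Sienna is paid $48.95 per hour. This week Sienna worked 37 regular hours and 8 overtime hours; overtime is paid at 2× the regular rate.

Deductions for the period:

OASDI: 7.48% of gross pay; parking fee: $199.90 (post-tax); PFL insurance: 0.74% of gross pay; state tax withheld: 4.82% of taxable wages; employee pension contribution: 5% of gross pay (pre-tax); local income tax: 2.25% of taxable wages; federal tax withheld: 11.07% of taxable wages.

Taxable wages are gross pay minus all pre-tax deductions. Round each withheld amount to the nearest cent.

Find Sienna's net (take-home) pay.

Regular pay: 37 × $48.95 = $1811.15
Overtime pay: 8 × $48.95 × 2 = $783.20
Gross pay = $1811.15 + $783.20 = $2594.35
Employee pension contribution: $2594.35 × 0.05 = $129.72
Taxable wages = $2594.35 − $129.72 = $2464.63
Federal tax withheld: $2464.63 × 0.1107 = $272.83
State tax withheld: $2464.63 × 0.0482 = $118.80
Local income tax: $2464.63 × 0.0225 = $55.45
OASDI: $2594.35 × 0.0748 = $194.06
PFL insurance: $2594.35 × 0.0074 = $19.20
Parking fee: $199.90
Total deductions = $129.72 + $272.83 + $118.80 + $55.45 + $194.06 + $19.20 + $199.90 = $989.96
Net pay = $2594.35 − $989.96 = $1604.39

$1604.39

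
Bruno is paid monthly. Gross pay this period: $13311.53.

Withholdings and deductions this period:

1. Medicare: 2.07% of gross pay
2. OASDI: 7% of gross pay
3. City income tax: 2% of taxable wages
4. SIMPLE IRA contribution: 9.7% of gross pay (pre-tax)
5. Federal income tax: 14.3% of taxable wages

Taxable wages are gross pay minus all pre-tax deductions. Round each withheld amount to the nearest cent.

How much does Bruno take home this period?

$8853.64

SIMPLE IRA contribution: $13311.53 × 0.097 = $1291.22
Taxable wages = $13311.53 − $1291.22 = $12020.31
Federal income tax: $12020.31 × 0.143 = $1718.90
City income tax: $12020.31 × 0.02 = $240.41
OASDI: $13311.53 × 0.07 = $931.81
Medicare: $13311.53 × 0.0207 = $275.55
Total deductions = $1291.22 + $1718.90 + $240.41 + $931.81 + $275.55 = $4457.89
Net pay = $13311.53 − $4457.89 = $8853.64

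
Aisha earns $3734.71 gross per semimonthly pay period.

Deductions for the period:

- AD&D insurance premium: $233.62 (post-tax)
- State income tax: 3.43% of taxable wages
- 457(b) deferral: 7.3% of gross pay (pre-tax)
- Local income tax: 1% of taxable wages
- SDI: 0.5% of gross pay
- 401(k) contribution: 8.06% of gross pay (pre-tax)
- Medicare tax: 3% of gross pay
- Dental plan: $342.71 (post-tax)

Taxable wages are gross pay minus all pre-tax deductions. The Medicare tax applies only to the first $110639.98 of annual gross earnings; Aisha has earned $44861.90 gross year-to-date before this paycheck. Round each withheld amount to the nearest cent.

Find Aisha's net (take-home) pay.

$2313.99

401(k) contribution: $3734.71 × 0.0806 = $301.02
457(b) deferral: $3734.71 × 0.073 = $272.63
Pre-tax total = $301.02 + $272.63 = $573.65
Taxable wages = $3734.71 − $573.65 = $3161.06
Local income tax: $3161.06 × 0.01 = $31.61
State income tax: $3161.06 × 0.0343 = $108.42
SDI: $3734.71 × 0.005 = $18.67
Medicare tax: cap not yet reached, full $3734.71 is subject → $3734.71 × 0.03 = $112.04
Dental plan: $342.71
AD&D insurance premium: $233.62
Total deductions = $301.02 + $272.63 + $31.61 + $108.42 + $18.67 + $112.04 + $342.71 + $233.62 = $1420.72
Net pay = $3734.71 − $1420.72 = $2313.99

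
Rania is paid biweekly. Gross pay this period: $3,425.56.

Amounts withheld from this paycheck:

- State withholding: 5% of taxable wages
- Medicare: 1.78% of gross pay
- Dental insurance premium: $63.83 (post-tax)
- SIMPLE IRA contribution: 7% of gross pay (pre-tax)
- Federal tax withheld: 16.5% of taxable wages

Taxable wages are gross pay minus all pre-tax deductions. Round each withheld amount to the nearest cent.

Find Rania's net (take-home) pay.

$2,376.03

SIMPLE IRA contribution: $3,425.56 × 0.07 = $239.79
Taxable wages = $3,425.56 − $239.79 = $3,185.77
State withholding: $3,185.77 × 0.05 = $159.29
Federal tax withheld: $3,185.77 × 0.165 = $525.65
Medicare: $3,425.56 × 0.0178 = $60.97
Dental insurance premium: $63.83
Total deductions = $239.79 + $159.29 + $525.65 + $60.97 + $63.83 = $1,049.53
Net pay = $3,425.56 − $1,049.53 = $2,376.03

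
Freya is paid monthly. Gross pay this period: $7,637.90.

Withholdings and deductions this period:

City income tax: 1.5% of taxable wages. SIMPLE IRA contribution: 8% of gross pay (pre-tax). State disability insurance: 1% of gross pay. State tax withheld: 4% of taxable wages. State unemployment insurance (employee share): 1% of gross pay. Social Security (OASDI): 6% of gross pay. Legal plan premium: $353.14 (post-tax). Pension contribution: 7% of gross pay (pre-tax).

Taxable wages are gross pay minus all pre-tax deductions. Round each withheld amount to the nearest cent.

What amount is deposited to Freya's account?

$5,170.98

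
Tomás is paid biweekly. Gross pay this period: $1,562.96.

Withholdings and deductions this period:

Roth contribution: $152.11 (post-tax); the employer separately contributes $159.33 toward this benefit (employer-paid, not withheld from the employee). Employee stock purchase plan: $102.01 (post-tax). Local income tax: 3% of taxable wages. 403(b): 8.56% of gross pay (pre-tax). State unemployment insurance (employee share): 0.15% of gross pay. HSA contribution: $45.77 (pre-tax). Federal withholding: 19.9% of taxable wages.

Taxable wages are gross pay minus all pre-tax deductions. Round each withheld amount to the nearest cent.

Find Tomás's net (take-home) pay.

$810.14

403(b): $1,562.96 × 0.0856 = $133.79
HSA contribution: $45.77
Pre-tax total = $133.79 + $45.77 = $179.56
Taxable wages = $1,562.96 − $179.56 = $1,383.40
Local income tax: $1,383.40 × 0.03 = $41.50
Federal withholding: $1,383.40 × 0.199 = $275.30
State unemployment insurance (employee share): $1,562.96 × 0.0015 = $2.34
Roth contribution: $152.11
Employee stock purchase plan: $102.01
(Employer's $159.33 toward Roth contribution is not withheld from the employee.)
Total deductions = $133.79 + $45.77 + $41.50 + $275.30 + $2.34 + $152.11 + $102.01 = $752.82
Net pay = $1,562.96 − $752.82 = $810.14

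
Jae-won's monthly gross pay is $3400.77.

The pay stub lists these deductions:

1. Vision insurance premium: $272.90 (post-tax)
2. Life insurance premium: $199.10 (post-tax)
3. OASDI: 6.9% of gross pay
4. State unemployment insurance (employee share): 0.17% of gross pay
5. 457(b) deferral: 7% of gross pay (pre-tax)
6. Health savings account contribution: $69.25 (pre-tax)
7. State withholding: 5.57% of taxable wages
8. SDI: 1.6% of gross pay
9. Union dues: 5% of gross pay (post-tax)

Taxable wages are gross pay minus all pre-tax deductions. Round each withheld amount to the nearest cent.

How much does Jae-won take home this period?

457(b) deferral: $3400.77 × 0.07 = $238.05
Health savings account contribution: $69.25
Pre-tax total = $238.05 + $69.25 = $307.30
Taxable wages = $3400.77 − $307.30 = $3093.47
State withholding: $3093.47 × 0.0557 = $172.31
SDI: $3400.77 × 0.016 = $54.41
OASDI: $3400.77 × 0.069 = $234.65
State unemployment insurance (employee share): $3400.77 × 0.0017 = $5.78
Vision insurance premium: $272.90
Union dues: $3400.77 × 0.05 = $170.04
Life insurance premium: $199.10
Total deductions = $238.05 + $69.25 + $172.31 + $54.41 + $234.65 + $5.78 + $272.90 + $170.04 + $199.10 = $1416.49
Net pay = $3400.77 − $1416.49 = $1984.28

$1984.28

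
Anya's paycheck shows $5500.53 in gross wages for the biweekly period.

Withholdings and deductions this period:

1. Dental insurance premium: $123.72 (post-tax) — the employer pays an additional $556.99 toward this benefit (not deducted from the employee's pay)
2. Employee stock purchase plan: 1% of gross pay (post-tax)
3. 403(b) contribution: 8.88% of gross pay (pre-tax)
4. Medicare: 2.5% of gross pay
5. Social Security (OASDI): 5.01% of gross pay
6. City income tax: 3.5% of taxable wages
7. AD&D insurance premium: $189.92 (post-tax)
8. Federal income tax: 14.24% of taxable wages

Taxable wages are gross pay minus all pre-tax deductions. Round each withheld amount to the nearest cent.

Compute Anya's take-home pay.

$3341.20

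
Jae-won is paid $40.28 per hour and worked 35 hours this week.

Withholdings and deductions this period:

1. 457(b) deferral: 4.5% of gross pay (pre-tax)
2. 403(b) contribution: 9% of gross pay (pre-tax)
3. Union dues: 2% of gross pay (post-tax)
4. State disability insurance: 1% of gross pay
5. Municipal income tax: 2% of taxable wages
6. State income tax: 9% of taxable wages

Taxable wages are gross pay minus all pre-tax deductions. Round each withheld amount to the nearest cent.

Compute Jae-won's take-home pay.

$1043.04

Gross pay: 35 × $40.28 = $1409.80
403(b) contribution: $1409.80 × 0.09 = $126.88
457(b) deferral: $1409.80 × 0.045 = $63.44
Pre-tax total = $126.88 + $63.44 = $190.32
Taxable wages = $1409.80 − $190.32 = $1219.48
Municipal income tax: $1219.48 × 0.02 = $24.39
State income tax: $1219.48 × 0.09 = $109.75
State disability insurance: $1409.80 × 0.01 = $14.10
Union dues: $1409.80 × 0.02 = $28.20
Total deductions = $126.88 + $63.44 + $24.39 + $109.75 + $14.10 + $28.20 = $366.76
Net pay = $1409.80 − $366.76 = $1043.04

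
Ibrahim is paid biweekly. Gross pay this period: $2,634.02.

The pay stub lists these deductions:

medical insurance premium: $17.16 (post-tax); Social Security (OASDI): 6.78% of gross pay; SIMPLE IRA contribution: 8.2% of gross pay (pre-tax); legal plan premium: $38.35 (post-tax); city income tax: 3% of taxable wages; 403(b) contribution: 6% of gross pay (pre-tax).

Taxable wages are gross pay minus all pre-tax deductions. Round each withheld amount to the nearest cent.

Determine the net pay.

$1,958.09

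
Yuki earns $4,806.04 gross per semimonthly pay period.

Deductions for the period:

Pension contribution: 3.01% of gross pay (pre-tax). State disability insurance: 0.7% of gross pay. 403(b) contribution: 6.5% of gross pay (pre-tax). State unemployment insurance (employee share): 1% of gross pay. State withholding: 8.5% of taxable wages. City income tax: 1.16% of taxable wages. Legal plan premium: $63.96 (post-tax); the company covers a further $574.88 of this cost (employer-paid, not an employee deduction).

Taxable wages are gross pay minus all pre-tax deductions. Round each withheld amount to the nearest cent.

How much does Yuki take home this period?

Pension contribution: $4,806.04 × 0.0301 = $144.66
403(b) contribution: $4,806.04 × 0.065 = $312.39
Pre-tax total = $144.66 + $312.39 = $457.05
Taxable wages = $4,806.04 − $457.05 = $4,348.99
State withholding: $4,348.99 × 0.085 = $369.66
City income tax: $4,348.99 × 0.0116 = $50.45
State unemployment insurance (employee share): $4,806.04 × 0.01 = $48.06
State disability insurance: $4,806.04 × 0.007 = $33.64
Legal plan premium: $63.96
(Employer's $574.88 toward legal plan premium is not withheld from the employee.)
Total deductions = $144.66 + $312.39 + $369.66 + $50.45 + $48.06 + $33.64 + $63.96 = $1,022.82
Net pay = $4,806.04 − $1,022.82 = $3,783.22

$3,783.22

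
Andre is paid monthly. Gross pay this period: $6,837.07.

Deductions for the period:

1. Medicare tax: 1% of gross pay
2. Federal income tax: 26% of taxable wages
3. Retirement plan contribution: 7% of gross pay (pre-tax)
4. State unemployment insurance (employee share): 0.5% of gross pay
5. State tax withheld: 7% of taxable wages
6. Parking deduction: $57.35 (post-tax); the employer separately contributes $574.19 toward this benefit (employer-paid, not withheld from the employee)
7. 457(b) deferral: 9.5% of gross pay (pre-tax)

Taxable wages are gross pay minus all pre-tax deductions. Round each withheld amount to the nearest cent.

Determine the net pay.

Retirement plan contribution: $6,837.07 × 0.07 = $478.59
457(b) deferral: $6,837.07 × 0.095 = $649.52
Pre-tax total = $478.59 + $649.52 = $1,128.11
Taxable wages = $6,837.07 − $1,128.11 = $5,708.96
Federal income tax: $5,708.96 × 0.26 = $1,484.33
State tax withheld: $5,708.96 × 0.07 = $399.63
State unemployment insurance (employee share): $6,837.07 × 0.005 = $34.19
Medicare tax: $6,837.07 × 0.01 = $68.37
Parking deduction: $57.35
(Employer's $574.19 toward parking deduction is not withheld from the employee.)
Total deductions = $478.59 + $649.52 + $1,484.33 + $399.63 + $34.19 + $68.37 + $57.35 = $3,171.98
Net pay = $6,837.07 − $3,171.98 = $3,665.09

$3,665.09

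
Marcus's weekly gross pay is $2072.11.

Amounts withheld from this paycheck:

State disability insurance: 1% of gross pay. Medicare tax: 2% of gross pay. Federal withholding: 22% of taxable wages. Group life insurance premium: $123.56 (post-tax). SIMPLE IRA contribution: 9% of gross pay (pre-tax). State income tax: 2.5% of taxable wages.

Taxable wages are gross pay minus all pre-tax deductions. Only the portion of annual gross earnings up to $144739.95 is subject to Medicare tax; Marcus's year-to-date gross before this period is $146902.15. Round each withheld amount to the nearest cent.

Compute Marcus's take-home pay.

$1279.36

SIMPLE IRA contribution: $2072.11 × 0.09 = $186.49
Taxable wages = $2072.11 − $186.49 = $1885.62
State income tax: $1885.62 × 0.025 = $47.14
Federal withholding: $1885.62 × 0.22 = $414.84
State disability insurance: $2072.11 × 0.01 = $20.72
Medicare tax: annual cap $144739.95 already reached (YTD $146902.15), so $0.00
Group life insurance premium: $123.56
Total deductions = $186.49 + $47.14 + $414.84 + $20.72 + $0.00 + $123.56 = $792.75
Net pay = $2072.11 − $792.75 = $1279.36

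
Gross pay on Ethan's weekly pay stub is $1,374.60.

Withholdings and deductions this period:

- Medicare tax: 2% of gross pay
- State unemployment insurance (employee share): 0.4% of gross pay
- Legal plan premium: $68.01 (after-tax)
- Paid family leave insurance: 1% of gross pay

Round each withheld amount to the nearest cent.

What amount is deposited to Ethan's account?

Medicare tax: $1,374.60 × 0.02 = $27.49
State unemployment insurance (employee share): $1,374.60 × 0.004 = $5.50
Paid family leave insurance: $1,374.60 × 0.01 = $13.75
Legal plan premium: $68.01
Total deductions = $27.49 + $5.50 + $13.75 + $68.01 = $114.75
Net pay = $1,374.60 − $114.75 = $1,259.85

$1,259.85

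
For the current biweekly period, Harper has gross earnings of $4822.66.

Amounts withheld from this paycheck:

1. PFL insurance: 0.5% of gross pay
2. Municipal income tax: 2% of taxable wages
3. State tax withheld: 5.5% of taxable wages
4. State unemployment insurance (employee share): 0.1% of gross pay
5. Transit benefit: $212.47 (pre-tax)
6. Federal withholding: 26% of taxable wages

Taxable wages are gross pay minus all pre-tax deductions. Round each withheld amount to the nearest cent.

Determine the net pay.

$3036.85

Transit benefit: $212.47
Taxable wages = $4822.66 − $212.47 = $4610.19
State tax withheld: $4610.19 × 0.055 = $253.56
Municipal income tax: $4610.19 × 0.02 = $92.20
Federal withholding: $4610.19 × 0.26 = $1198.65
State unemployment insurance (employee share): $4822.66 × 0.001 = $4.82
PFL insurance: $4822.66 × 0.005 = $24.11
Total deductions = $212.47 + $253.56 + $92.20 + $1198.65 + $4.82 + $24.11 = $1785.81
Net pay = $4822.66 − $1785.81 = $3036.85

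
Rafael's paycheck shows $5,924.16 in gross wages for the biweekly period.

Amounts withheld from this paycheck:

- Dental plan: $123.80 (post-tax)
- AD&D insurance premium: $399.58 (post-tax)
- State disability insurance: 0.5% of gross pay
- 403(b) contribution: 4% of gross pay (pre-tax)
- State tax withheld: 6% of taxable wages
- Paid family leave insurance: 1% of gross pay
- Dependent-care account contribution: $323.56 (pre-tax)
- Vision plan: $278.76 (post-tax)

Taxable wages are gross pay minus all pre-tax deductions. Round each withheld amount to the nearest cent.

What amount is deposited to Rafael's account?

403(b) contribution: $5,924.16 × 0.04 = $236.97
Dependent-care account contribution: $323.56
Pre-tax total = $236.97 + $323.56 = $560.53
Taxable wages = $5,924.16 − $560.53 = $5,363.63
State tax withheld: $5,363.63 × 0.06 = $321.82
Paid family leave insurance: $5,924.16 × 0.01 = $59.24
State disability insurance: $5,924.16 × 0.005 = $29.62
Dental plan: $123.80
AD&D insurance premium: $399.58
Vision plan: $278.76
Total deductions = $236.97 + $323.56 + $321.82 + $59.24 + $29.62 + $123.80 + $399.58 + $278.76 = $1,773.35
Net pay = $5,924.16 − $1,773.35 = $4,150.81

$4,150.81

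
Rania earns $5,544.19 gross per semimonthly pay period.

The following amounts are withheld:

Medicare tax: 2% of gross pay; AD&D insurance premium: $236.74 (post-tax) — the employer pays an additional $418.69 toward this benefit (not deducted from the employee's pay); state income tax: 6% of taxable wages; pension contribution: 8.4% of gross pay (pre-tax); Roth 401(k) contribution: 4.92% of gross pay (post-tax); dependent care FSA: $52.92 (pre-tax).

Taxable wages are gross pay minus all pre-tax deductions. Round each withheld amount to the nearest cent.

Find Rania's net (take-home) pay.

$4,103.64

Pension contribution: $5,544.19 × 0.084 = $465.71
Dependent care FSA: $52.92
Pre-tax total = $465.71 + $52.92 = $518.63
Taxable wages = $5,544.19 − $518.63 = $5,025.56
State income tax: $5,025.56 × 0.06 = $301.53
Medicare tax: $5,544.19 × 0.02 = $110.88
Roth 401(k) contribution: $5,544.19 × 0.0492 = $272.77
AD&D insurance premium: $236.74
(Employer's $418.69 toward AD&D insurance premium is not withheld from the employee.)
Total deductions = $465.71 + $52.92 + $301.53 + $110.88 + $272.77 + $236.74 = $1,440.55
Net pay = $5,544.19 − $1,440.55 = $4,103.64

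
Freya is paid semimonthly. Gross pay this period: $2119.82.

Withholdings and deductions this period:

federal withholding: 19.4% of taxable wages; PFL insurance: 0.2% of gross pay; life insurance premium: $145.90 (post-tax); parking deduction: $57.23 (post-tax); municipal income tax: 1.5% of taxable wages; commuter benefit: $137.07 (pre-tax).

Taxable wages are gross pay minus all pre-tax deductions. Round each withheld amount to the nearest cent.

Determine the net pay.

$1360.99

Commuter benefit: $137.07
Taxable wages = $2119.82 − $137.07 = $1982.75
Municipal income tax: $1982.75 × 0.015 = $29.74
Federal withholding: $1982.75 × 0.194 = $384.65
PFL insurance: $2119.82 × 0.002 = $4.24
Parking deduction: $57.23
Life insurance premium: $145.90
Total deductions = $137.07 + $29.74 + $384.65 + $4.24 + $57.23 + $145.90 = $758.83
Net pay = $2119.82 − $758.83 = $1360.99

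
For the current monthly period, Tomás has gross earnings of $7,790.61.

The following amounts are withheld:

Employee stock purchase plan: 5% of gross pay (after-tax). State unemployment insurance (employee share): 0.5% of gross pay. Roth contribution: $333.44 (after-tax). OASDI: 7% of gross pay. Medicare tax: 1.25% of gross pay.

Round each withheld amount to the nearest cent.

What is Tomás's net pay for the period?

$6,385.97

State unemployment insurance (employee share): $7,790.61 × 0.005 = $38.95
Medicare tax: $7,790.61 × 0.0125 = $97.38
OASDI: $7,790.61 × 0.07 = $545.34
Employee stock purchase plan: $7,790.61 × 0.05 = $389.53
Roth contribution: $333.44
Total deductions = $38.95 + $97.38 + $545.34 + $389.53 + $333.44 = $1,404.64
Net pay = $7,790.61 − $1,404.64 = $6,385.97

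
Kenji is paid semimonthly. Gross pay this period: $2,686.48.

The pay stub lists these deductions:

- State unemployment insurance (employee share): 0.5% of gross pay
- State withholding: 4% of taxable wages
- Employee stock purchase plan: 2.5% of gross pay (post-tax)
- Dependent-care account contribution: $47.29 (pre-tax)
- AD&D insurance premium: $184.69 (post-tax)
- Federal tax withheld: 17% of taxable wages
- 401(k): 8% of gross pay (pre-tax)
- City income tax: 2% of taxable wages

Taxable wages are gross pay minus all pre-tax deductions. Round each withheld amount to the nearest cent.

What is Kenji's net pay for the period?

$1,601.40

401(k): $2,686.48 × 0.08 = $214.92
Dependent-care account contribution: $47.29
Pre-tax total = $214.92 + $47.29 = $262.21
Taxable wages = $2,686.48 − $262.21 = $2,424.27
Federal tax withheld: $2,424.27 × 0.17 = $412.13
State withholding: $2,424.27 × 0.04 = $96.97
City income tax: $2,424.27 × 0.02 = $48.49
State unemployment insurance (employee share): $2,686.48 × 0.005 = $13.43
Employee stock purchase plan: $2,686.48 × 0.025 = $67.16
AD&D insurance premium: $184.69
Total deductions = $214.92 + $47.29 + $412.13 + $96.97 + $48.49 + $13.43 + $67.16 + $184.69 = $1,085.08
Net pay = $2,686.48 − $1,085.08 = $1,601.40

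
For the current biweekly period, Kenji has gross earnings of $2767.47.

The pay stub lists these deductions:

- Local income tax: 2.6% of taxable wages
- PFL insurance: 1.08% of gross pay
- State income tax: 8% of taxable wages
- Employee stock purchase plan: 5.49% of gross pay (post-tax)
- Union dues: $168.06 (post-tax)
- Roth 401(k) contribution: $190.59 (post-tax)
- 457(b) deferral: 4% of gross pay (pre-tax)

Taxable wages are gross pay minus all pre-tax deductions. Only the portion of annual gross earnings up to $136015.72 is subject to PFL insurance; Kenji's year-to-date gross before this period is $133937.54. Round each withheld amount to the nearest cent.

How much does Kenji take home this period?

$1842.13

457(b) deferral: $2767.47 × 0.04 = $110.70
Taxable wages = $2767.47 − $110.70 = $2656.77
State income tax: $2656.77 × 0.08 = $212.54
Local income tax: $2656.77 × 0.026 = $69.08
PFL insurance: only $136015.72 − $133937.54 = $2078.18 of this check is subject → $2078.18 × 0.0108 = $22.44
Employee stock purchase plan: $2767.47 × 0.0549 = $151.93
Union dues: $168.06
Roth 401(k) contribution: $190.59
Total deductions = $110.70 + $212.54 + $69.08 + $22.44 + $151.93 + $168.06 + $190.59 = $925.34
Net pay = $2767.47 − $925.34 = $1842.13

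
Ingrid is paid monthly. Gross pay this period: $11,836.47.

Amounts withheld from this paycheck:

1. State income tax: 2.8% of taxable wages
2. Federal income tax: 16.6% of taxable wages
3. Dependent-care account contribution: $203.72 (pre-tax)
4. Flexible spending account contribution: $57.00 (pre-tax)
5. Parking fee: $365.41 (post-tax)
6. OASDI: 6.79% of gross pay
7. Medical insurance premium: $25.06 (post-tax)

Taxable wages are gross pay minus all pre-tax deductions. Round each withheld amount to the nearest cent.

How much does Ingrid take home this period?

$8,135.89

Flexible spending account contribution: $57.00
Dependent-care account contribution: $203.72
Pre-tax total = $57.00 + $203.72 = $260.72
Taxable wages = $11,836.47 − $260.72 = $11,575.75
Federal income tax: $11,575.75 × 0.166 = $1,921.57
State income tax: $11,575.75 × 0.028 = $324.12
OASDI: $11,836.47 × 0.0679 = $803.70
Medical insurance premium: $25.06
Parking fee: $365.41
Total deductions = $57.00 + $203.72 + $1,921.57 + $324.12 + $803.70 + $25.06 + $365.41 = $3,700.58
Net pay = $11,836.47 − $3,700.58 = $8,135.89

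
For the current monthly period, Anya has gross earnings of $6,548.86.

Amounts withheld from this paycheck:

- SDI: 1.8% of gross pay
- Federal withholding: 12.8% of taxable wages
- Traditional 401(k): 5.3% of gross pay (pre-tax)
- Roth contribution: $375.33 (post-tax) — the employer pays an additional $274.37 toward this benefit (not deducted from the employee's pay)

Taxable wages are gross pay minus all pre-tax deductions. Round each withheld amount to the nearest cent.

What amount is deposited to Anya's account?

Traditional 401(k): $6,548.86 × 0.053 = $347.09
Taxable wages = $6,548.86 − $347.09 = $6,201.77
Federal withholding: $6,201.77 × 0.128 = $793.83
SDI: $6,548.86 × 0.018 = $117.88
Roth contribution: $375.33
(Employer's $274.37 toward Roth contribution is not withheld from the employee.)
Total deductions = $347.09 + $793.83 + $117.88 + $375.33 = $1,634.13
Net pay = $6,548.86 − $1,634.13 = $4,914.73

$4,914.73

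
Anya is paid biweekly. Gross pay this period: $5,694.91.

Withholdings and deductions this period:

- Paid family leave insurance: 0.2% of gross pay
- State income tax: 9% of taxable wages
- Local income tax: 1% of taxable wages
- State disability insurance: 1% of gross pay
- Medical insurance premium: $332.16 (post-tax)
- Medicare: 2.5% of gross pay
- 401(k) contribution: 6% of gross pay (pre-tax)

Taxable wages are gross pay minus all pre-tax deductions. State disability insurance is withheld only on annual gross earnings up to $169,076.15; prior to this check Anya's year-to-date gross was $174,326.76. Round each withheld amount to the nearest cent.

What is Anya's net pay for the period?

$4,331.98

401(k) contribution: $5,694.91 × 0.06 = $341.69
Taxable wages = $5,694.91 − $341.69 = $5,353.22
State income tax: $5,353.22 × 0.09 = $481.79
Local income tax: $5,353.22 × 0.01 = $53.53
State disability insurance: annual cap $169,076.15 already reached (YTD $174,326.76), so $0.00
Paid family leave insurance: $5,694.91 × 0.002 = $11.39
Medicare: $5,694.91 × 0.025 = $142.37
Medical insurance premium: $332.16
Total deductions = $341.69 + $481.79 + $53.53 + $0.00 + $11.39 + $142.37 + $332.16 = $1,362.93
Net pay = $5,694.91 − $1,362.93 = $4,331.98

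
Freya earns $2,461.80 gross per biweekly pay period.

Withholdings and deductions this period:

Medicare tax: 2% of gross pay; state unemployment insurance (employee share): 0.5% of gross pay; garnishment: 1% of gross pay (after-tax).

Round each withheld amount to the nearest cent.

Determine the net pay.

State unemployment insurance (employee share): $2,461.80 × 0.005 = $12.31
Medicare tax: $2,461.80 × 0.02 = $49.24
Garnishment: $2,461.80 × 0.01 = $24.62
Total deductions = $12.31 + $49.24 + $24.62 = $86.17
Net pay = $2,461.80 − $86.17 = $2,375.63

$2,375.63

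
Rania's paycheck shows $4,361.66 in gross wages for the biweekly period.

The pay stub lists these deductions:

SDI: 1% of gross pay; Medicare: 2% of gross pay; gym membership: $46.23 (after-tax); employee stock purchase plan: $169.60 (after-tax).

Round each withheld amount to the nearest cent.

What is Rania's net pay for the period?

$4,014.98

SDI: $4,361.66 × 0.01 = $43.62
Medicare: $4,361.66 × 0.02 = $87.23
Employee stock purchase plan: $169.60
Gym membership: $46.23
Total deductions = $43.62 + $87.23 + $169.60 + $46.23 = $346.68
Net pay = $4,361.66 − $346.68 = $4,014.98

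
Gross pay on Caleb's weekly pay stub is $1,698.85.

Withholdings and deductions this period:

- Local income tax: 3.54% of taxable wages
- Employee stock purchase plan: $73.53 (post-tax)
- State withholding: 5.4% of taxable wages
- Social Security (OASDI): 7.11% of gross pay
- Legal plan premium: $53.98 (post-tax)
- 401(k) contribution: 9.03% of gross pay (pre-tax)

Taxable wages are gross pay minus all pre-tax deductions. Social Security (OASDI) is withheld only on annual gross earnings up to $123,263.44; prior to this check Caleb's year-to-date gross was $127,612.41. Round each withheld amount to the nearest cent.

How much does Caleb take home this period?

$1,279.77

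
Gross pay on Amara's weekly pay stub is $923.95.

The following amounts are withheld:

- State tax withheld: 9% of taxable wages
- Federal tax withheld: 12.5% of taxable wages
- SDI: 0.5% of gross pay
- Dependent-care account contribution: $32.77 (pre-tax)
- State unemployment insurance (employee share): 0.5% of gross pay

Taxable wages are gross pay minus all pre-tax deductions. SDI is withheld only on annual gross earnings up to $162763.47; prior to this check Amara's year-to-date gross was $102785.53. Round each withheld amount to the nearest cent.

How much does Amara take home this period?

$690.33

Dependent-care account contribution: $32.77
Taxable wages = $923.95 − $32.77 = $891.18
State tax withheld: $891.18 × 0.09 = $80.21
Federal tax withheld: $891.18 × 0.125 = $111.40
SDI: cap not yet reached, full $923.95 is subject → $923.95 × 0.005 = $4.62
State unemployment insurance (employee share): $923.95 × 0.005 = $4.62
Total deductions = $32.77 + $80.21 + $111.40 + $4.62 + $4.62 = $233.62
Net pay = $923.95 − $233.62 = $690.33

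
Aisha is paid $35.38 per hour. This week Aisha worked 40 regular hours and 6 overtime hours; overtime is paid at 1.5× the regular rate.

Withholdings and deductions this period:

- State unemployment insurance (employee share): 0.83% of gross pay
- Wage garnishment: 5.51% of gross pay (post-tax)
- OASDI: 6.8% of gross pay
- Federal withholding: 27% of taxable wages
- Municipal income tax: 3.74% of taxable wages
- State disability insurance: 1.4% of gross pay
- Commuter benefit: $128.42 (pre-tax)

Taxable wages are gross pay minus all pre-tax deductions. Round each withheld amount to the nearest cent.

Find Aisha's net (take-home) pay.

$859.70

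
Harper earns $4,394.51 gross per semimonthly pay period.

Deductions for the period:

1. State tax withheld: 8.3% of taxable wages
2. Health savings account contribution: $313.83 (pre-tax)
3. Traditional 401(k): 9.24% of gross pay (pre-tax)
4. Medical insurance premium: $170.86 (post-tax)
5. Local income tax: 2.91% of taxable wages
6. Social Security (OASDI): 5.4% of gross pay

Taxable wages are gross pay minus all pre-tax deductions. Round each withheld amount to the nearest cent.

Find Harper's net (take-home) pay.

$2,854.55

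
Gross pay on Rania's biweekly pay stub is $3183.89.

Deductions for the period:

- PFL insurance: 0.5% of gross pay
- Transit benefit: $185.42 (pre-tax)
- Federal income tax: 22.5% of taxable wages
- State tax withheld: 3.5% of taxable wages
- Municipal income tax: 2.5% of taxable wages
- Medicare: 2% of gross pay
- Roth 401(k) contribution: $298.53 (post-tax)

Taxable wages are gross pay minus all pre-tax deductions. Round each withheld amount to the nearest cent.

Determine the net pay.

$1765.77

Transit benefit: $185.42
Taxable wages = $3183.89 − $185.42 = $2998.47
Federal income tax: $2998.47 × 0.225 = $674.66
Municipal income tax: $2998.47 × 0.025 = $74.96
State tax withheld: $2998.47 × 0.035 = $104.95
PFL insurance: $3183.89 × 0.005 = $15.92
Medicare: $3183.89 × 0.02 = $63.68
Roth 401(k) contribution: $298.53
Total deductions = $185.42 + $674.66 + $74.96 + $104.95 + $15.92 + $63.68 + $298.53 = $1418.12
Net pay = $3183.89 − $1418.12 = $1765.77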